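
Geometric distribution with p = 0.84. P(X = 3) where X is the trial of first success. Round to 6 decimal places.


P = (1-p)^(k-1) * p
(1-p)^(k-1) = 0.16^2 = 0.0256
P = 0.0256 * 0.84 = 0.021504

0.021504


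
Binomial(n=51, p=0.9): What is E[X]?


E[X] = n*p = 51 * 0.9 = 45.9

45.9


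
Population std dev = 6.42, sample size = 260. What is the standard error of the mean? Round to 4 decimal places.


SE = sigma / sqrt(n)
sqrt(260) ≈ 16.124515
SE = 6.42 / 16.124515 ≈ 0.398151

0.3982


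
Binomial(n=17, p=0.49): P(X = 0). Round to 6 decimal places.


P = C(n,k) * p^k * (1-p)^(n-k)
C(17,0) = 1
p^k = 0.49^0 = 1
(1-p)^(n-k) = 0.51^17 ≈ 0.00001068299
P = 1 * 1 * 0.00001068299 ≈ 0.000011

0.000011


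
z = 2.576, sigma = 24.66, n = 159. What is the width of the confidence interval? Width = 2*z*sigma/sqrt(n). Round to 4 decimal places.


width = 2*z*sigma/sqrt(n)
2*z*sigma = 2 * 2.576 * 24.66 = 127.04832
sqrt(159) ≈ 12.609520
width = 127.04832 / 12.609520 ≈ 10.075587

10.0756


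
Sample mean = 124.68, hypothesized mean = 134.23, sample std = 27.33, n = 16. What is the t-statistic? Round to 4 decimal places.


t = (xbar - mu0) / (s/sqrt(n))
xbar - mu0 = 124.68 - 134.23 = -9.55
sqrt(16) = 4
s/sqrt(n) = 27.33 / 4 = 6.8325
t = -9.55 / 6.8325 = -3820/2733 ≈ -1.397731

-1.3977


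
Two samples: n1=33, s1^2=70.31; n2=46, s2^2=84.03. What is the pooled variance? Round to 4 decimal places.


sp^2 = ((n1-1)*s1^2 + (n2-1)*s2^2)/(n1+n2-2)
(n1-1)*s1^2 = 32 * 70.31 = 2249.92
(n2-1)*s2^2 = 45 * 84.03 = 3781.35
numerator = 2249.92 + 3781.35 = 6031.27
n1+n2-2 = 77
sp^2 = 6031.27 / 77 = 86161/1100 ≈ 78.328182

78.3282


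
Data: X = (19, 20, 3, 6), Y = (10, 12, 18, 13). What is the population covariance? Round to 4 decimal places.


Cov = (1/n)*sum((xi-xbar)(yi-ybar))
n = 4, xbar = 48/4 = 12, ybar = 53/4 = 13.25
sum((xi-xbar)(yi-ybar)) = -74
Cov = -74 / 4 = -18.5

-18.5000


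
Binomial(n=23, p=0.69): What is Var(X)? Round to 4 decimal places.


Var = n*p*(1-p) = 23 * 0.69 * 0.31 = 4.9197

4.9197


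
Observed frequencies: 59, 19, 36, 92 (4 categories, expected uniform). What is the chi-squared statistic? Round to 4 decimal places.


chi2 = sum((O-E)^2/E), E = total/4
total = 206, E = 206/4 = 51.5
(59 - 51.5)^2 / 51.5 = 56.25 / 51.5 = 225/206 ≈ 1.092233
(19 - 51.5)^2 / 51.5 = 1056.25 / 51.5 = 4225/206 ≈ 20.509709
(36 - 51.5)^2 / 51.5 = 240.25 / 51.5 = 961/206 ≈ 4.665049
(92 - 51.5)^2 / 51.5 = 1640.25 / 51.5 = 6561/206 ≈ 31.849515
chi2 = 5986/103 ≈ 58.116505

58.1165


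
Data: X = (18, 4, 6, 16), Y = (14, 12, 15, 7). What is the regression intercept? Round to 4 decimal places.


a = ybar - b*xbar, where b = sum((xi-xbar)(yi-ybar)) / sum((xi-xbar)^2)
n = 4, xbar = 44/4 = 11, ybar = 48/4 = 12
Sxy = sum((xi-xbar)(yi-ybar)) = -26
Sxx = sum((xi-xbar)^2) = 148
b = Sxy / Sxx = -13/74 ≈ -0.175676
a = 12 - (-0.175676) * 11 = 1031/74 ≈ 13.932432

13.9324


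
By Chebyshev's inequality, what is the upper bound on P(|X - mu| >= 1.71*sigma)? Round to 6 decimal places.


P <= 1/k^2
k^2 = 1.71^2 = 2.9241
1/k^2 = 1 / 2.9241 ≈ 0.34198557

0.341986


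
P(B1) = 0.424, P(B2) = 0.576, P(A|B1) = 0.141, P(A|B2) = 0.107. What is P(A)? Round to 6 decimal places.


P(A) = P(A|B1)*P(B1) + P(A|B2)*P(B2)
P(A|B1)*P(B1) = 0.141 * 0.424 = 0.059784
P(A|B2)*P(B2) = 0.107 * 0.576 = 0.061632
P(A) = 0.059784 + 0.061632 = 0.121416

0.121416


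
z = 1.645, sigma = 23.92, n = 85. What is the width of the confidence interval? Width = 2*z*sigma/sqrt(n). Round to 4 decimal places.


width = 2*z*sigma/sqrt(n)
2*z*sigma = 2 * 1.645 * 23.92 = 78.6968
sqrt(85) ≈ 9.219544
width = 78.6968 / 9.219544 ≈ 8.535866

8.5359


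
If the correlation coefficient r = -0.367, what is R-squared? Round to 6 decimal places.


R^2 = r^2 = (-0.367)^2 = 0.134689

0.134689


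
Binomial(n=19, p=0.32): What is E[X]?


E[X] = n*p = 19 * 0.32 = 6.08

6.08


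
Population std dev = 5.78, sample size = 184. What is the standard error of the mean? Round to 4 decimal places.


SE = sigma / sqrt(n)
sqrt(184) ≈ 13.564660
SE = 5.78 / 13.564660 ≈ 0.426107

0.4261


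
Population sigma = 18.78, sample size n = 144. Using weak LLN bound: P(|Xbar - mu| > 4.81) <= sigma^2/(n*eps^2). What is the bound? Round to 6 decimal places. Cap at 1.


bound = min(1, sigma^2/(n*eps^2))
sigma^2 = 18.78^2 = 352.6884
n*eps^2 = 144 * 4.81^2 = 144 * 23.1361 = 3331.5984
sigma^2/(n*eps^2) = 352.6884 / 3331.5984 ≈ 0.10586162

0.105862


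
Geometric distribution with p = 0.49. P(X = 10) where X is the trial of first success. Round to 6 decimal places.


P = (1-p)^(k-1) * p
(1-p)^(k-1) = 0.51^9 ≈ 0.002334165
P = 0.002334165 * 0.49 ≈ 0.001143741

0.001144


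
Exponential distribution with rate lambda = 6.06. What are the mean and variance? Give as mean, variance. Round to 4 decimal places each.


mean = 1/lam, var = 1/lam^2
mean = 1 / 6.06 = 50/303 ≈ 0.165017
lam^2 = 6.06^2 = 36.7236
var = 1 / 36.7236 ≈ 0.027230

0.1650, 0.0272


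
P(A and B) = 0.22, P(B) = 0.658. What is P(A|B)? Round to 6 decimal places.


P(A|B) = P(A and B) / P(B) = 0.22 / 0.658 = 110/329 ≈ 0.33434650

0.334347


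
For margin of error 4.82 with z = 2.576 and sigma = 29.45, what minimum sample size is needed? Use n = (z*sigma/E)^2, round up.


z*sigma/E = 2.576 * 29.45 / 4.82 = 94829/6025 ≈ 15.739253
(z*sigma/E)^2 ≈ 247.724089
round up: n = 248

248


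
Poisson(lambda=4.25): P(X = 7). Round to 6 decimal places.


P = e^(-lam) * lam^k / k!
e^(-4.25) ≈ 0.01426423
lam^k = 4.25^7 ≈ 25045.085022
k! = 7! = 5040
P = 0.01426423 * 25045.085022 / 5040 ≈ 0.070883

0.070883


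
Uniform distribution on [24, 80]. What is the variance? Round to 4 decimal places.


Var = (b-a)^2 / 12
(b-a)^2 = (80 - 24)^2 = 3136
Var = 3136/12 ≈ 261.333333

261.3333


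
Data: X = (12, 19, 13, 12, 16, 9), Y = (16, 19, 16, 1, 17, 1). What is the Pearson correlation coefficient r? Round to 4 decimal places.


r = sum((xi-xbar)(yi-ybar)) / sqrt(sum((xi-xbar)^2) * sum((yi-ybar)^2))
n = 6, xbar = 81/6 = 13.5, ybar = 70/6 = 35/3 ≈ 11.666667
Sxy = sum((xi-xbar)(yi-ybar)) = 109
Sxx = sum((xi-xbar)^2) = 61.5
Syy = sum((yi-ybar)^2) = 1042/3 ≈ 347.333333
sqrt(Sxx*Syy) ≈ 146.154028
r = Sxy / sqrt(Sxx*Syy) = 109 / 146.154028 ≈ 0.745789

0.7458


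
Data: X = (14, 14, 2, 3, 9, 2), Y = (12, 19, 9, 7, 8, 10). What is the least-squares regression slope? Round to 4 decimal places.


b = sum((xi-xbar)(yi-ybar)) / sum((xi-xbar)^2)
n = 6, xbar = 44/6 = 22/3 ≈ 7.333333, ybar = 65/6 ≈ 10.833333
Sxy = sum((xi-xbar)(yi-ybar)) = 265/3 ≈ 88.333333
Sxx = sum((xi-xbar)^2) = 502/3 ≈ 167.333333
b = Sxy / Sxx = 265/502 ≈ 0.527888

0.5279


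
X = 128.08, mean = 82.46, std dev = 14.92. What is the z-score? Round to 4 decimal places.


z = (X - mu) / sigma
X - mu = 128.08 - 82.46 = 45.62
z = 45.62 / 14.92 = 2281/746 ≈ 3.057641

3.0576


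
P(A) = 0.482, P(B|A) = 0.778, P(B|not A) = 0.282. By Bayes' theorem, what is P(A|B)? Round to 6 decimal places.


P(A|B) = P(B|A)*P(A) / P(B), P(B) = P(B|A)*P(A) + P(B|not A)*P(not A)
P(B|A)*P(A) = 0.778 * 0.482 = 0.374996
P(B|not A)*P(not A) = 0.282 * 0.518 = 0.146076
P(B) = 0.374996 + 0.146076 = 0.521072
P(A|B) = 0.374996 / 0.521072 ≈ 0.71966254

0.719663


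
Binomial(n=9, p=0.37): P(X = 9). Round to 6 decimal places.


P = C(n,k) * p^k * (1-p)^(n-k)
C(9,9) = 1
p^k = 0.37^9 ≈ 0.0001299617
(1-p)^(n-k) = 0.63^0 = 1
P = 1 * 0.0001299617 * 1 ≈ 0.000130

0.000130


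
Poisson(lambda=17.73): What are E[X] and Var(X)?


E[X] = Var(X) = lambda = 17.73

17.73, 17.73


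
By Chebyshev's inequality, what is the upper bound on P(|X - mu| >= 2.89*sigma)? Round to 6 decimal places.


P <= 1/k^2
k^2 = 2.89^2 = 8.3521
1/k^2 = 1 / 8.3521 ≈ 0.11973037

0.119730


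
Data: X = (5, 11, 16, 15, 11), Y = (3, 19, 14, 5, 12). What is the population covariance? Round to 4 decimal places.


Cov = (1/n)*sum((xi-xbar)(yi-ybar))
n = 5, xbar = 58/5 = 11.6, ybar = 53/5 = 10.6
sum((xi-xbar)(yi-ybar)) = 40.2
Cov = 40.2 / 5 = 8.04

8.0400


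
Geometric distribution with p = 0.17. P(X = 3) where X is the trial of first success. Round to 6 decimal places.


P = (1-p)^(k-1) * p
(1-p)^(k-1) = 0.83^2 = 0.6889
P = 0.6889 * 0.17 = 0.117113

0.117113


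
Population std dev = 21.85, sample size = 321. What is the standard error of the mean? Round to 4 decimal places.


SE = sigma / sqrt(n)
sqrt(321) ≈ 17.916473
SE = 21.85 / 17.916473 ≈ 1.219548

1.2195


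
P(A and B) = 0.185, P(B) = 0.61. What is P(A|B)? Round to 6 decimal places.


P(A|B) = P(A and B) / P(B) = 0.185 / 0.61 = 37/122 ≈ 0.30327869

0.303279


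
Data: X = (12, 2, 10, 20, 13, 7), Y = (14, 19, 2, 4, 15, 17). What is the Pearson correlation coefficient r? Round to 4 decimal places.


r = sum((xi-xbar)(yi-ybar)) / sqrt(sum((xi-xbar)^2) * sum((yi-ybar)^2))
n = 6, xbar = 64/6 = 32/3 ≈ 10.666667, ybar = 71/6 ≈ 11.833333
Sxy = sum((xi-xbar)(yi-ybar)) = -412/3 ≈ -137.333333
Sxx = sum((xi-xbar)^2) = 550/3 ≈ 183.333333
Syy = sum((yi-ybar)^2) = 1505/6 ≈ 250.833333
sqrt(Sxx*Syy) ≈ 214.443725
r = Sxy / sqrt(Sxx*Syy) = -137.333333 / 214.443725 ≈ -0.640417

-0.6404


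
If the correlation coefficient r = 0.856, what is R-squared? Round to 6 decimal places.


R^2 = r^2 = (0.856)^2 = 0.732736

0.732736


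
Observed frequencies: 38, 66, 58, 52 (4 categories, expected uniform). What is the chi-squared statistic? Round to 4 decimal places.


chi2 = sum((O-E)^2/E), E = total/4
total = 214, E = 214/4 = 53.5
(38 - 53.5)^2 / 53.5 = 240.25 / 53.5 = 961/214 ≈ 4.490654
(66 - 53.5)^2 / 53.5 = 156.25 / 53.5 = 625/214 ≈ 2.920561
(58 - 53.5)^2 / 53.5 = 20.25 / 53.5 = 81/214 ≈ 0.378505
(52 - 53.5)^2 / 53.5 = 2.25 / 53.5 = 9/214 ≈ 0.042056
chi2 = 838/107 ≈ 7.831776

7.8318


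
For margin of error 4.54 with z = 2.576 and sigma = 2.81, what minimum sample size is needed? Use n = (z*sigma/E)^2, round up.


z*sigma/E = 2.576 * 2.81 / 4.54 ≈ 1.594396
(z*sigma/E)^2 ≈ 2.542100
round up: n = 3

3


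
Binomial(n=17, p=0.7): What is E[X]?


E[X] = n*p = 17 * 0.7 = 11.9

11.9


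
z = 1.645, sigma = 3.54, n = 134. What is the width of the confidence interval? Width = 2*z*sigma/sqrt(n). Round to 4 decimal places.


width = 2*z*sigma/sqrt(n)
2*z*sigma = 2 * 1.645 * 3.54 = 11.6466
sqrt(134) ≈ 11.575837
width = 11.6466 / 11.575837 ≈ 1.006113

1.0061


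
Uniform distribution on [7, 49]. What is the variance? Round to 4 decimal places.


Var = (b-a)^2 / 12
(b-a)^2 = (49 - 7)^2 = 1764
Var = 1764/12 = 147

147.0000


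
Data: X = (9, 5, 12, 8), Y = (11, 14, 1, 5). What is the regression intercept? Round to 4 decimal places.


a = ybar - b*xbar, where b = sum((xi-xbar)(yi-ybar)) / sum((xi-xbar)^2)
n = 4, xbar = 34/4 = 8.5, ybar = 31/4 = 7.75
Sxy = sum((xi-xbar)(yi-ybar)) = -42.5
Sxx = sum((xi-xbar)^2) = 25
b = Sxy / Sxx = -1.7
a = 7.75 - (-1.7) * 8.5 = 22.2

22.2000


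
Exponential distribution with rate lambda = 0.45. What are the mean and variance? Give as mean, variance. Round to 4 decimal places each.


mean = 1/lam, var = 1/lam^2
mean = 1 / 0.45 = 20/9 ≈ 2.222222
lam^2 = 0.45^2 = 0.2025
var = 1 / 0.2025 = 400/81 ≈ 4.938272

2.2222, 4.9383


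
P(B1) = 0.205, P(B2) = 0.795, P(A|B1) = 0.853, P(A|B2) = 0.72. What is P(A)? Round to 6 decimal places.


P(A) = P(A|B1)*P(B1) + P(A|B2)*P(B2)
P(A|B1)*P(B1) = 0.853 * 0.205 = 0.174865
P(A|B2)*P(B2) = 0.72 * 0.795 = 0.5724
P(A) = 0.174865 + 0.5724 = 0.747265

0.747265


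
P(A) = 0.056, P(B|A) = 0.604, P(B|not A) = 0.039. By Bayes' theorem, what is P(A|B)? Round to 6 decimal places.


P(A|B) = P(B|A)*P(A) / P(B), P(B) = P(B|A)*P(A) + P(B|not A)*P(not A)
P(B|A)*P(A) = 0.604 * 0.056 = 0.033824
P(B|not A)*P(not A) = 0.039 * 0.944 = 0.036816
P(B) = 0.033824 + 0.036816 = 0.07064
P(A|B) = 0.033824 / 0.07064 = 2114/4415 ≈ 0.47882220

0.478822


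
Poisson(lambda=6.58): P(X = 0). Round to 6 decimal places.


P = e^(-lam) * lam^k / k!
e^(-6.58) ≈ 0.001387849
lam^k = 6.58^0 = 1
k! = 0! = 1
P = 0.001387849 * 1 / 1 ≈ 0.001388

0.001388


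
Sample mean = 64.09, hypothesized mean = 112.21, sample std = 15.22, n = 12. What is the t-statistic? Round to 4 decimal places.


t = (xbar - mu0) / (s/sqrt(n))
xbar - mu0 = 64.09 - 112.21 = -48.12
sqrt(12) ≈ 3.46410162
s/sqrt(n) = 15.22 / 3.46410162 ≈ 4.39363555
t = -48.12 / 4.39363555 ≈ -10.952206

-10.9522


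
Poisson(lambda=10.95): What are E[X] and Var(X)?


E[X] = Var(X) = lambda = 10.95

10.95, 10.95


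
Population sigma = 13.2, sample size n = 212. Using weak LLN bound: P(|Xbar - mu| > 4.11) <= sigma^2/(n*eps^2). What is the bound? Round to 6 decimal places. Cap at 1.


bound = min(1, sigma^2/(n*eps^2))
sigma^2 = 13.2^2 = 174.24
n*eps^2 = 212 * 4.11^2 = 212 * 16.8921 = 3581.1252
sigma^2/(n*eps^2) = 174.24 / 3581.1252 ≈ 0.04865510

0.048655


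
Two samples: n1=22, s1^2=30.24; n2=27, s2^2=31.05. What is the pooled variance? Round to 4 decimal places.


sp^2 = ((n1-1)*s1^2 + (n2-1)*s2^2)/(n1+n2-2)
(n1-1)*s1^2 = 21 * 30.24 = 635.04
(n2-1)*s2^2 = 26 * 31.05 = 807.3
numerator = 635.04 + 807.3 = 1442.34
n1+n2-2 = 47
sp^2 = 1442.34 / 47 = 72117/2350 ≈ 30.688085

30.6881


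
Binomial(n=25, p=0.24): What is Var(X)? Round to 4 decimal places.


Var = n*p*(1-p) = 25 * 0.24 * 0.76 = 4.56

4.5600


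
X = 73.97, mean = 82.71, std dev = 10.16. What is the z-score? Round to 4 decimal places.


z = (X - mu) / sigma
X - mu = 73.97 - 82.71 = -8.74
z = -8.74 / 10.16 = -437/508 ≈ -0.860236

-0.8602


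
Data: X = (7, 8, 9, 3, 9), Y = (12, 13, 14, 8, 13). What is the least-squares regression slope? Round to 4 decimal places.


b = sum((xi-xbar)(yi-ybar)) / sum((xi-xbar)^2)
n = 5, xbar = 36/5 = 7.2, ybar = 60/5 = 12
Sxy = sum((xi-xbar)(yi-ybar)) = 23
Sxx = sum((xi-xbar)^2) = 24.8
b = Sxy / Sxx = 115/124 ≈ 0.927419

0.9274


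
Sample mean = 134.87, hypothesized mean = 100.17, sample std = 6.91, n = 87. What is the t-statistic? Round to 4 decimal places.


t = (xbar - mu0) / (s/sqrt(n))
xbar - mu0 = 134.87 - 100.17 = 34.7
sqrt(87) ≈ 9.32737905
s/sqrt(n) = 6.91 / 9.32737905 ≈ 0.74082976
t = 34.7 / 0.74082976 ≈ 46.839371

46.8394


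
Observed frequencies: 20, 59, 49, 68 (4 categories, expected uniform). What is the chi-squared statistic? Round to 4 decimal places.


chi2 = sum((O-E)^2/E), E = total/4
total = 196, E = 196/4 = 49
(20 - 49)^2 / 49 = 841 / 49 = 841/49 ≈ 17.163265
(59 - 49)^2 / 49 = 100 / 49 = 100/49 ≈ 2.040816
(49 - 49)^2 / 49 = 0 / 49 = 0
(68 - 49)^2 / 49 = 361 / 49 = 361/49 ≈ 7.367347
chi2 = 186/7 ≈ 26.571429

26.5714


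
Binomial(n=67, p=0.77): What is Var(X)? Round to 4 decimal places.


Var = n*p*(1-p) = 67 * 0.77 * 0.23 = 11.8657

11.8657


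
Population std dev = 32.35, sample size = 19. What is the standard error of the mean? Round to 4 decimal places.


SE = sigma / sqrt(n)
sqrt(19) ≈ 4.358899
SE = 32.35 / 4.358899 ≈ 7.421599

7.4216


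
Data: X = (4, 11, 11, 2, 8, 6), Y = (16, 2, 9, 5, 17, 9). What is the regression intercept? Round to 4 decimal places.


a = ybar - b*xbar, where b = sum((xi-xbar)(yi-ybar)) / sum((xi-xbar)^2)
n = 6, xbar = 42/6 = 7, ybar = 58/6 = 29/3 ≈ 9.666667
Sxy = sum((xi-xbar)(yi-ybar)) = -21
Sxx = sum((xi-xbar)^2) = 68
b = Sxy / Sxx = -21/68 ≈ -0.308824
a = 9.666667 - (-0.308824) * 7 = 2413/204 ≈ 11.828431

11.8284


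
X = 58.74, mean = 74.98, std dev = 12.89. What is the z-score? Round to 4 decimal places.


z = (X - mu) / sigma
X - mu = 58.74 - 74.98 = -16.24
z = -16.24 / 12.89 = -1624/1289 ≈ -1.259891

-1.2599


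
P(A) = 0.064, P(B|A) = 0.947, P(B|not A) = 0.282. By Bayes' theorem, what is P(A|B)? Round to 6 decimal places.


P(A|B) = P(B|A)*P(A) / P(B), P(B) = P(B|A)*P(A) + P(B|not A)*P(not A)
P(B|A)*P(A) = 0.947 * 0.064 = 0.060608
P(B|not A)*P(not A) = 0.282 * 0.936 = 0.263952
P(B) = 0.060608 + 0.263952 = 0.32456
P(A|B) = 0.060608 / 0.32456 ≈ 0.18673897

0.186739


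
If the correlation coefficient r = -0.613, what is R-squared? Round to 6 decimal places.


R^2 = r^2 = (-0.613)^2 = 0.375769

0.375769


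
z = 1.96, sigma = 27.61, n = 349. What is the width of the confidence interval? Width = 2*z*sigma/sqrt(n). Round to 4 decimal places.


width = 2*z*sigma/sqrt(n)
2*z*sigma = 2 * 1.96 * 27.61 = 108.2312
sqrt(349) ≈ 18.681542
width = 108.2312 / 18.681542 ≈ 5.793483

5.7935


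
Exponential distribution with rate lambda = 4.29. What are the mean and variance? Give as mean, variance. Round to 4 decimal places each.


mean = 1/lam, var = 1/lam^2
mean = 1 / 4.29 = 100/429 ≈ 0.233100
lam^2 = 4.29^2 = 18.4041
var = 1 / 18.4041 ≈ 0.054336

0.2331, 0.0543


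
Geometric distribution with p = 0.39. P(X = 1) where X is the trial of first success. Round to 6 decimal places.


P = (1-p)^(k-1) * p
(1-p)^(k-1) = 0.61^0 = 1
P = 1 * 0.39 = 0.39

0.390000


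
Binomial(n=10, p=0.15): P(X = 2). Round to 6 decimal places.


P = C(n,k) * p^k * (1-p)^(n-k)
C(10,2) = 45
p^k = 0.15^2 = 0.0225
(1-p)^(n-k) = 0.85^8 ≈ 0.2724905
P = 45 * 0.0225 * 0.2724905 ≈ 0.275897

0.275897


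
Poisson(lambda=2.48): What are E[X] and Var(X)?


E[X] = Var(X) = lambda = 2.48

2.48, 2.48


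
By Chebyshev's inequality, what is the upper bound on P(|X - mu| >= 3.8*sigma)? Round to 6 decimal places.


P <= 1/k^2
k^2 = 3.8^2 = 14.44
1/k^2 = 1 / 14.44 = 25/361 ≈ 0.06925208

0.069252


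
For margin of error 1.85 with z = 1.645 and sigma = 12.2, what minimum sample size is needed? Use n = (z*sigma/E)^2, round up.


z*sigma/E = 1.645 * 12.2 / 1.85 = 20069/1850 ≈ 10.848108
(z*sigma/E)^2 ≈ 117.681450
round up: n = 118

118


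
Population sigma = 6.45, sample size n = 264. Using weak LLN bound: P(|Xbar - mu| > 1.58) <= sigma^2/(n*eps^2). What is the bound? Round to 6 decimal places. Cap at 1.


bound = min(1, sigma^2/(n*eps^2))
sigma^2 = 6.45^2 = 41.6025
n*eps^2 = 264 * 1.58^2 = 264 * 2.4964 = 659.0496
sigma^2/(n*eps^2) = 41.6025 / 659.0496 ≈ 0.06312499

0.063125


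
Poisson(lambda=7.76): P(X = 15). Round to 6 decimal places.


P = e^(-lam) * lam^k / k!
e^(-7.76) ≈ 0.0004264566
lam^k = 7.76^15 ≈ 22280545464284.126278
k! = 15! = 1307674368000
P = 0.0004264566 * 22280545464284.126278 / 1307674368000 ≈ 0.007266

0.007266


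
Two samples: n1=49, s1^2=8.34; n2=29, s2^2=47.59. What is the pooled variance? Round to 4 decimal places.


sp^2 = ((n1-1)*s1^2 + (n2-1)*s2^2)/(n1+n2-2)
(n1-1)*s1^2 = 48 * 8.34 = 400.32
(n2-1)*s2^2 = 28 * 47.59 = 1332.52
numerator = 400.32 + 1332.52 = 1732.84
n1+n2-2 = 76
sp^2 = 1732.84 / 76 = 43321/1900 ≈ 22.800526

22.8005


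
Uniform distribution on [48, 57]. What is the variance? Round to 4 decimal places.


Var = (b-a)^2 / 12
(b-a)^2 = (57 - 48)^2 = 81
Var = 81/12 = 6.75

6.7500


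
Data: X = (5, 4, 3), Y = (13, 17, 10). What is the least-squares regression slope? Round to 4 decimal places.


b = sum((xi-xbar)(yi-ybar)) / sum((xi-xbar)^2)
n = 3, xbar = 12/3 = 4, ybar = 40/3 ≈ 13.333333
Sxy = sum((xi-xbar)(yi-ybar)) = 3
Sxx = sum((xi-xbar)^2) = 2
b = Sxy / Sxx = 1.5

1.5000


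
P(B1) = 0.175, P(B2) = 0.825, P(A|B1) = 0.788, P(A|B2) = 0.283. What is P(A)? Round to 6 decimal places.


P(A) = P(A|B1)*P(B1) + P(A|B2)*P(B2)
P(A|B1)*P(B1) = 0.788 * 0.175 = 0.1379
P(A|B2)*P(B2) = 0.283 * 0.825 = 0.233475
P(A) = 0.1379 + 0.233475 = 0.371375

0.371375


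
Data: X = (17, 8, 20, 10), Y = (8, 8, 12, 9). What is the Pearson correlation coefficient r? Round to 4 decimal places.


r = sum((xi-xbar)(yi-ybar)) / sqrt(sum((xi-xbar)^2) * sum((yi-ybar)^2))
n = 4, xbar = 55/4 = 13.75, ybar = 37/4 = 9.25
Sxy = sum((xi-xbar)(yi-ybar)) = 21.25
Sxx = sum((xi-xbar)^2) = 96.75
Syy = sum((yi-ybar)^2) = 10.75
sqrt(Sxx*Syy) = 32.25
r = Sxy / sqrt(Sxx*Syy) = 21.25 / 32.25 = 85/129 ≈ 0.658915

0.6589


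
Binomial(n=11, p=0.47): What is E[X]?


E[X] = n*p = 11 * 0.47 = 5.17

5.17


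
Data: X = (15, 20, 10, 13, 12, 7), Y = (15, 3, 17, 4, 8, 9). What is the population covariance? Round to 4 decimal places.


Cov = (1/n)*sum((xi-xbar)(yi-ybar))
n = 6, xbar = 77/6 ≈ 12.833333, ybar = 56/6 = 28/3 ≈ 9.333333
sum((xi-xbar)(yi-ybar)) = -158/3 ≈ -52.666667
Cov = -52.666667 / 6 = -79/9 ≈ -8.777778

-8.7778


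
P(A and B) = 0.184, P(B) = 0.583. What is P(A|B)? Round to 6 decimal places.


P(A|B) = P(A and B) / P(B) = 0.184 / 0.583 = 184/583 ≈ 0.31560892

0.315609


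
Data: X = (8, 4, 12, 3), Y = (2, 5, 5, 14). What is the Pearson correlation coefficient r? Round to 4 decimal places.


r = sum((xi-xbar)(yi-ybar)) / sqrt(sum((xi-xbar)^2) * sum((yi-ybar)^2))
n = 4, xbar = 27/4 = 6.75, ybar = 26/4 = 6.5
Sxy = sum((xi-xbar)(yi-ybar)) = -37.5
Sxx = sum((xi-xbar)^2) = 50.75
Syy = sum((yi-ybar)^2) = 81
sqrt(Sxx*Syy) ≈ 64.115131
r = Sxy / sqrt(Sxx*Syy) = -37.5 / 64.115131 ≈ -0.584885

-0.5849


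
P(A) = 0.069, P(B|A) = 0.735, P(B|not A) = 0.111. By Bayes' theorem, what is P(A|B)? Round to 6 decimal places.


P(A|B) = P(B|A)*P(A) / P(B), P(B) = P(B|A)*P(A) + P(B|not A)*P(not A)
P(B|A)*P(A) = 0.735 * 0.069 = 0.050715
P(B|not A)*P(not A) = 0.111 * 0.931 = 0.103341
P(B) = 0.050715 + 0.103341 = 0.154056
P(A|B) = 0.050715 / 0.154056 = 345/1048 ≈ 0.32919847

0.329198


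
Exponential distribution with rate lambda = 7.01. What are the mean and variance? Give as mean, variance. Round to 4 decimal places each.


mean = 1/lam, var = 1/lam^2
mean = 1 / 7.01 = 100/701 ≈ 0.142653
lam^2 = 7.01^2 = 49.1401
var = 1 / 49.1401 ≈ 0.020350

0.1427, 0.0203


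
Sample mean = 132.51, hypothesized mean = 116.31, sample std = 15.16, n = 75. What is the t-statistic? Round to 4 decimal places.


t = (xbar - mu0) / (s/sqrt(n))
xbar - mu0 = 132.51 - 116.31 = 16.2
sqrt(75) ≈ 8.66025404
s/sqrt(n) = 15.16 / 8.66025404 ≈ 1.75052602
t = 16.2 / 1.75052602 ≈ 9.254361

9.2544


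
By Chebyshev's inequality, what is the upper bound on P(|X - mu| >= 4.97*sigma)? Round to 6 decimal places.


P <= 1/k^2
k^2 = 4.97^2 = 24.7009
1/k^2 = 1 / 24.7009 ≈ 0.04048435

0.040484


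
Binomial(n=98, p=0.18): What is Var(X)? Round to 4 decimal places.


Var = n*p*(1-p) = 98 * 0.18 * 0.82 = 14.4648

14.4648


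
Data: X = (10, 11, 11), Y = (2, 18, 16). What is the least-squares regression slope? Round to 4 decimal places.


b = sum((xi-xbar)(yi-ybar)) / sum((xi-xbar)^2)
n = 3, xbar = 32/3 ≈ 10.666667, ybar = 36/3 = 12
Sxy = sum((xi-xbar)(yi-ybar)) = 10
Sxx = sum((xi-xbar)^2) = 2/3 ≈ 0.666667
b = Sxy / Sxx = 15

15.0000


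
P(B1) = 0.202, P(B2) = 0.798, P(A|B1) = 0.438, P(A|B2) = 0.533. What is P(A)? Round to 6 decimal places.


P(A) = P(A|B1)*P(B1) + P(A|B2)*P(B2)
P(A|B1)*P(B1) = 0.438 * 0.202 = 0.088476
P(A|B2)*P(B2) = 0.533 * 0.798 = 0.425334
P(A) = 0.088476 + 0.425334 = 0.51381

0.513810


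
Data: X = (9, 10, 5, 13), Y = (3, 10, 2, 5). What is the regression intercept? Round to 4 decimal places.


a = ybar - b*xbar, where b = sum((xi-xbar)(yi-ybar)) / sum((xi-xbar)^2)
n = 4, xbar = 37/4 = 9.25, ybar = 20/4 = 5
Sxy = sum((xi-xbar)(yi-ybar)) = 17
Sxx = sum((xi-xbar)^2) = 32.75
b = Sxy / Sxx = 68/131 ≈ 0.519084
a = 5 - 0.519084 * 9.25 = 26/131 ≈ 0.198473

0.1985


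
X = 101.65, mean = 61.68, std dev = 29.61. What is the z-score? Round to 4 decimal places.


z = (X - mu) / sigma
X - mu = 101.65 - 61.68 = 39.97
z = 39.97 / 29.61 = 571/423 ≈ 1.349882

1.3499


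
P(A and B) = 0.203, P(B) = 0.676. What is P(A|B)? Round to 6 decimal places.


P(A|B) = P(A and B) / P(B) = 0.203 / 0.676 = 203/676 ≈ 0.30029586

0.300296


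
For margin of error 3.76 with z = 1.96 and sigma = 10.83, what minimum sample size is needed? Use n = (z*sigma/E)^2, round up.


z*sigma/E = 1.96 * 10.83 / 3.76 = 53067/9400 ≈ 5.645426
(z*sigma/E)^2 ≈ 31.870829
round up: n = 32

32


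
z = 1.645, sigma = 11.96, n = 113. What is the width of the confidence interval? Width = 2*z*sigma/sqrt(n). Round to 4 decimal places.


width = 2*z*sigma/sqrt(n)
2*z*sigma = 2 * 1.645 * 11.96 = 39.3484
sqrt(113) ≈ 10.630146
width = 39.3484 / 10.630146 ≈ 3.701586

3.7016


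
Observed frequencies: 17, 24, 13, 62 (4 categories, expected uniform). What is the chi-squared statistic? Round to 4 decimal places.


chi2 = sum((O-E)^2/E), E = total/4
total = 116, E = 116/4 = 29
(17 - 29)^2 / 29 = 144 / 29 = 144/29 ≈ 4.965517
(24 - 29)^2 / 29 = 25 / 29 = 25/29 ≈ 0.862069
(13 - 29)^2 / 29 = 256 / 29 = 256/29 ≈ 8.827586
(62 - 29)^2 / 29 = 1089 / 29 = 1089/29 ≈ 37.551724
chi2 = 1514/29 ≈ 52.206897

52.2069


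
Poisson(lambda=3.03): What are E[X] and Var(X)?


E[X] = Var(X) = lambda = 3.03

3.03, 3.03


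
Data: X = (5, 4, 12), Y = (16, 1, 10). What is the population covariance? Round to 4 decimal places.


Cov = (1/n)*sum((xi-xbar)(yi-ybar))
n = 3, xbar = 21/3 = 7, ybar = 27/3 = 9
sum((xi-xbar)(yi-ybar)) = 15
Cov = 15 / 3 = 5

5.0000


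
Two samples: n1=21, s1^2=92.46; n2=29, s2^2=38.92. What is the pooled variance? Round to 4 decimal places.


sp^2 = ((n1-1)*s1^2 + (n2-1)*s2^2)/(n1+n2-2)
(n1-1)*s1^2 = 20 * 92.46 = 1849.2
(n2-1)*s2^2 = 28 * 38.92 = 1089.76
numerator = 1849.2 + 1089.76 = 2938.96
n1+n2-2 = 48
sp^2 = 2938.96 / 48 = 36737/600 ≈ 61.228333

61.2283


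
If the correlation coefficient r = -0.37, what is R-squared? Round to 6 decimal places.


R^2 = r^2 = (-0.37)^2 = 0.1369

0.136900


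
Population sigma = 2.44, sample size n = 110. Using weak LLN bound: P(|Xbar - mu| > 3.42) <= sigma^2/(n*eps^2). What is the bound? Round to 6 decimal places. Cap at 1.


bound = min(1, sigma^2/(n*eps^2))
sigma^2 = 2.44^2 = 5.9536
n*eps^2 = 110 * 3.42^2 = 110 * 11.6964 = 1286.604
sigma^2/(n*eps^2) = 5.9536 / 1286.604 ≈ 0.00462738

0.004627


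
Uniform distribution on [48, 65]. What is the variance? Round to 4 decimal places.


Var = (b-a)^2 / 12
(b-a)^2 = (65 - 48)^2 = 289
Var = 289/12 ≈ 24.083333

24.0833


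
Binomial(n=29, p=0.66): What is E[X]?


E[X] = n*p = 29 * 0.66 = 19.14

19.14


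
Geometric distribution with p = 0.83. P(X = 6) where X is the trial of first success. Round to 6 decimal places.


P = (1-p)^(k-1) * p
(1-p)^(k-1) = 0.17^5 = 0.0001419857
P = 0.0001419857 * 0.83 ≈ 0.0001178481

0.000118


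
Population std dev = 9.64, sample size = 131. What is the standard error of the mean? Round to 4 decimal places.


SE = sigma / sqrt(n)
sqrt(131) ≈ 11.445523
SE = 9.64 / 11.445523 ≈ 0.842251

0.8423


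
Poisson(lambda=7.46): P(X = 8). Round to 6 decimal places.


P = e^(-lam) * lam^k / k!
e^(-7.46) ≈ 0.0005756562
lam^k = 7.46^8 ≈ 9592032.018493
k! = 8! = 40320
P = 0.0005756562 * 9592032.018493 / 40320 ≈ 0.136947

0.136947


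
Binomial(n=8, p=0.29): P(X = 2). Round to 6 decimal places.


P = C(n,k) * p^k * (1-p)^(n-k)
C(8,2) = 28
p^k = 0.29^2 = 0.0841
(1-p)^(n-k) = 0.71^6 ≈ 0.1281003
P = 28 * 0.0841 * 0.1281003 ≈ 0.301651

0.301651


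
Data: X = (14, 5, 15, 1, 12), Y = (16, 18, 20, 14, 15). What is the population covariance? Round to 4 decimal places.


Cov = (1/n)*sum((xi-xbar)(yi-ybar))
n = 5, xbar = 47/5 = 9.4, ybar = 83/5 = 16.6
sum((xi-xbar)(yi-ybar)) = 27.8
Cov = 27.8 / 5 = 5.56

5.5600


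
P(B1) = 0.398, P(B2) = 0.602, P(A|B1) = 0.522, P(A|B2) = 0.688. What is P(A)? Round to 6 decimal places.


P(A) = P(A|B1)*P(B1) + P(A|B2)*P(B2)
P(A|B1)*P(B1) = 0.522 * 0.398 = 0.207756
P(A|B2)*P(B2) = 0.688 * 0.602 = 0.414176
P(A) = 0.207756 + 0.414176 = 0.621932

0.621932


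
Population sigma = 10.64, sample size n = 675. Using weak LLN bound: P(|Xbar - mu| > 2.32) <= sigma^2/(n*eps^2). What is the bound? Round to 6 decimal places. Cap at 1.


bound = min(1, sigma^2/(n*eps^2))
sigma^2 = 10.64^2 = 113.2096
n*eps^2 = 675 * 2.32^2 = 675 * 5.3824 = 3633.12
sigma^2/(n*eps^2) = 113.2096 / 3633.12 ≈ 0.03116044

0.031160


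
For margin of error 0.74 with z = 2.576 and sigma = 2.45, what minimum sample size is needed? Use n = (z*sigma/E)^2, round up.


z*sigma/E = 2.576 * 2.45 / 0.74 = 7889/925 ≈ 8.528649
(z*sigma/E)^2 ≈ 72.737848
round up: n = 73

73


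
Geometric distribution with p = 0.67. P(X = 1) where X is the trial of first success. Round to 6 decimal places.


P = (1-p)^(k-1) * p
(1-p)^(k-1) = 0.33^0 = 1
P = 1 * 0.67 = 0.67

0.670000


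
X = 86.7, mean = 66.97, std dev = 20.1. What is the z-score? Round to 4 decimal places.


z = (X - mu) / sigma
X - mu = 86.7 - 66.97 = 19.73
z = 19.73 / 20.1 = 1973/2010 ≈ 0.981592

0.9816


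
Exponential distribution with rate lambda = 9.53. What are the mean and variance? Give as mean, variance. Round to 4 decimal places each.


mean = 1/lam, var = 1/lam^2
mean = 1 / 9.53 = 100/953 ≈ 0.104932
lam^2 = 9.53^2 = 90.8209
var = 1 / 90.8209 ≈ 0.011011

0.1049, 0.0110


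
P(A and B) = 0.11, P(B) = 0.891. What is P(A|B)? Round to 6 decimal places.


P(A|B) = P(A and B) / P(B) = 0.11 / 0.891 = 10/81 ≈ 0.12345679

0.123457


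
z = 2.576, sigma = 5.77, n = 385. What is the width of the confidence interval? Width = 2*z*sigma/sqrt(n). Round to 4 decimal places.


width = 2*z*sigma/sqrt(n)
2*z*sigma = 2 * 2.576 * 5.77 = 29.72704
sqrt(385) ≈ 19.621417
width = 29.72704 / 19.621417 ≈ 1.515030

1.5150


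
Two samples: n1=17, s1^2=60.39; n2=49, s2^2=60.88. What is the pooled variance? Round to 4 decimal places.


sp^2 = ((n1-1)*s1^2 + (n2-1)*s2^2)/(n1+n2-2)
(n1-1)*s1^2 = 16 * 60.39 = 966.24
(n2-1)*s2^2 = 48 * 60.88 = 2922.24
numerator = 966.24 + 2922.24 = 3888.48
n1+n2-2 = 64
sp^2 = 3888.48 / 64 = 60.7575

60.7575


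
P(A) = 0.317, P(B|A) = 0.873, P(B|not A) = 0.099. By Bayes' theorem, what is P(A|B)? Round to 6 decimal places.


P(A|B) = P(B|A)*P(A) / P(B), P(B) = P(B|A)*P(A) + P(B|not A)*P(not A)
P(B|A)*P(A) = 0.873 * 0.317 = 0.276741
P(B|not A)*P(not A) = 0.099 * 0.683 = 0.067617
P(B) = 0.276741 + 0.067617 = 0.344358
P(A|B) = 0.276741 / 0.344358 ≈ 0.80364330

0.803643


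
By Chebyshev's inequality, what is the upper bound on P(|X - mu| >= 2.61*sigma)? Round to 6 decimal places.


P <= 1/k^2
k^2 = 2.61^2 = 6.8121
1/k^2 = 1 / 6.8121 ≈ 0.14679761

0.146798


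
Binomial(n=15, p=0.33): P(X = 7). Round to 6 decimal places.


P = C(n,k) * p^k * (1-p)^(n-k)
C(15,7) = 6435
p^k = 0.33^7 ≈ 0.0004261844
(1-p)^(n-k) = 0.67^8 ≈ 0.04060677
P = 6435 * 0.0004261844 * 0.04060677 ≈ 0.111364

0.111364


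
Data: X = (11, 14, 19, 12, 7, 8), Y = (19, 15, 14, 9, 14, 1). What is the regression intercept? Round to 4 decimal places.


a = ybar - b*xbar, where b = sum((xi-xbar)(yi-ybar)) / sum((xi-xbar)^2)
n = 6, xbar = 71/6 ≈ 11.833333, ybar = 72/6 = 12
Sxy = sum((xi-xbar)(yi-ybar)) = 47
Sxx = sum((xi-xbar)^2) = 569/6 ≈ 94.833333
b = Sxy / Sxx = 282/569 ≈ 0.495606
a = 12 - 0.495606 * 11.833333 = 3491/569 ≈ 6.135325

6.1353


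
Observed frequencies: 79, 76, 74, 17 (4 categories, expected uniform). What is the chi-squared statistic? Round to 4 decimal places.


chi2 = sum((O-E)^2/E), E = total/4
total = 246, E = 246/4 = 61.5
(79 - 61.5)^2 / 61.5 = 306.25 / 61.5 = 1225/246 ≈ 4.979675
(76 - 61.5)^2 / 61.5 = 210.25 / 61.5 = 841/246 ≈ 3.418699
(74 - 61.5)^2 / 61.5 = 156.25 / 61.5 = 625/246 ≈ 2.540650
(17 - 61.5)^2 / 61.5 = 1980.25 / 61.5 = 7921/246 ≈ 32.199187
chi2 = 5306/123 ≈ 43.138211

43.1382


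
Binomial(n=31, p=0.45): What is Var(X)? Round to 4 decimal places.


Var = n*p*(1-p) = 31 * 0.45 * 0.55 = 7.6725

7.6725


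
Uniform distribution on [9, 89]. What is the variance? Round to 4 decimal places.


Var = (b-a)^2 / 12
(b-a)^2 = (89 - 9)^2 = 6400
Var = 6400/12 ≈ 533.333333

533.3333


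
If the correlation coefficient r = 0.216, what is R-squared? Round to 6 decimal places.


R^2 = r^2 = (0.216)^2 = 0.046656

0.046656


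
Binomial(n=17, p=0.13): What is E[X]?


E[X] = n*p = 17 * 0.13 = 2.21

2.21


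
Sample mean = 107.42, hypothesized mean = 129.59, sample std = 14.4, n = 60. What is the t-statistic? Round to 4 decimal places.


t = (xbar - mu0) / (s/sqrt(n))
xbar - mu0 = 107.42 - 129.59 = -22.17
sqrt(60) ≈ 7.74596669
s/sqrt(n) = 14.4 / 7.74596669 ≈ 1.85903201
t = -22.17 / 1.85903201 ≈ -11.925561

-11.9256


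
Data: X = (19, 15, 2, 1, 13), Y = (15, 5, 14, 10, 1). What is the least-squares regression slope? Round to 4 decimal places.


b = sum((xi-xbar)(yi-ybar)) / sum((xi-xbar)^2)
n = 5, xbar = 50/5 = 10, ybar = 45/5 = 9
Sxy = sum((xi-xbar)(yi-ybar)) = -39
Sxx = sum((xi-xbar)^2) = 260
b = Sxy / Sxx = -0.15

-0.1500


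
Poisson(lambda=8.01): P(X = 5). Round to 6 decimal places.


P = e^(-lam) * lam^k / k!
e^(-8.01) ≈ 0.0003321247
lam^k = 8.01^5 ≈ 32973.312640
k! = 5! = 120
P = 0.0003321247 * 32973.312640 / 120 ≈ 0.091260

0.091260


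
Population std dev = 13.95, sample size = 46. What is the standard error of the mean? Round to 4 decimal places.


SE = sigma / sqrt(n)
sqrt(46) ≈ 6.782330
SE = 13.95 / 6.782330 ≈ 2.056815

2.0568


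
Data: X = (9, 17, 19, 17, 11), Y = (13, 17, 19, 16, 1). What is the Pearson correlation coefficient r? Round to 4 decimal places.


r = sum((xi-xbar)(yi-ybar)) / sqrt(sum((xi-xbar)^2) * sum((yi-ybar)^2))
n = 5, xbar = 73/5 = 14.6, ybar = 66/5 = 13.2
Sxy = sum((xi-xbar)(yi-ybar)) = 86.4
Sxx = sum((xi-xbar)^2) = 75.2
Syy = sum((yi-ybar)^2) = 204.8
sqrt(Sxx*Syy) ≈ 124.100604
r = Sxy / sqrt(Sxx*Syy) = 86.4 / 124.100604 ≈ 0.696209

0.6962


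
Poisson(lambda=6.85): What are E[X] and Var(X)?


E[X] = Var(X) = lambda = 6.85

6.85, 6.85


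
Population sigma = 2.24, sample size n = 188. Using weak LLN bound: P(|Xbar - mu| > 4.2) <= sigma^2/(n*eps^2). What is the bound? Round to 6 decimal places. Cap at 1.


bound = min(1, sigma^2/(n*eps^2))
sigma^2 = 2.24^2 = 5.0176
n*eps^2 = 188 * 4.2^2 = 188 * 17.64 = 3316.32
sigma^2/(n*eps^2) = 5.0176 / 3316.32 ≈ 0.00151300

0.001513


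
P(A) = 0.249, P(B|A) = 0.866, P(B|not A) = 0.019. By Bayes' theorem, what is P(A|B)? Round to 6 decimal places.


P(A|B) = P(B|A)*P(A) / P(B), P(B) = P(B|A)*P(A) + P(B|not A)*P(not A)
P(B|A)*P(A) = 0.866 * 0.249 = 0.215634
P(B|not A)*P(not A) = 0.019 * 0.751 = 0.014269
P(B) = 0.215634 + 0.014269 = 0.229903
P(A|B) = 0.215634 / 0.229903 ≈ 0.93793469

0.937935


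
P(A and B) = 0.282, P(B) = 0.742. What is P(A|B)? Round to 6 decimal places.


P(A|B) = P(A and B) / P(B) = 0.282 / 0.742 = 141/371 ≈ 0.38005391

0.380054


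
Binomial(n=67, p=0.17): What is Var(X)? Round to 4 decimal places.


Var = n*p*(1-p) = 67 * 0.17 * 0.83 = 9.4537

9.4537


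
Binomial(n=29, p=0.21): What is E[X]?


E[X] = n*p = 29 * 0.21 = 6.09

6.09


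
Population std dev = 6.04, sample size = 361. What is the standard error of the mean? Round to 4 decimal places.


SE = sigma / sqrt(n)
sqrt(361) = 19
SE = 6.04 / 19 = 151/475 ≈ 0.317895

0.3179


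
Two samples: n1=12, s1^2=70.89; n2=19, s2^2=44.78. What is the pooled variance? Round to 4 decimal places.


sp^2 = ((n1-1)*s1^2 + (n2-1)*s2^2)/(n1+n2-2)
(n1-1)*s1^2 = 11 * 70.89 = 779.79
(n2-1)*s2^2 = 18 * 44.78 = 806.04
numerator = 779.79 + 806.04 = 1585.83
n1+n2-2 = 29
sp^2 = 1585.83 / 29 = 158583/2900 ≈ 54.683793

54.6838


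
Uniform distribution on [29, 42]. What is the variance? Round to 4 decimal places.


Var = (b-a)^2 / 12
(b-a)^2 = (42 - 29)^2 = 169
Var = 169/12 ≈ 14.083333

14.0833


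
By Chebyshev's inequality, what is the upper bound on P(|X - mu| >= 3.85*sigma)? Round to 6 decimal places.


P <= 1/k^2
k^2 = 3.85^2 = 14.8225
1/k^2 = 1 / 14.8225 = 400/5929 ≈ 0.06746500

0.067465


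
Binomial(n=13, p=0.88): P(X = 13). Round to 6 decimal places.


P = C(n,k) * p^k * (1-p)^(n-k)
C(13,13) = 1
p^k = 0.88^13 ≈ 0.1897906
(1-p)^(n-k) = 0.12^0 = 1
P = 1 * 0.1897906 * 1 ≈ 0.189791

0.189791


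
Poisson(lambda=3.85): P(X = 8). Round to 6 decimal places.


P = e^(-lam) * lam^k / k!
e^(-3.85) ≈ 0.02127974
lam^k = 3.85^8 ≈ 48270.948889
k! = 8! = 40320
P = 0.02127974 * 48270.948889 / 40320 ≈ 0.025476

0.025476


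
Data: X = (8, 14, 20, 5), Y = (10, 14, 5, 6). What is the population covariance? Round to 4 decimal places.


Cov = (1/n)*sum((xi-xbar)(yi-ybar))
n = 4, xbar = 47/4 = 11.75, ybar = 35/4 = 8.75
sum((xi-xbar)(yi-ybar)) = -5.25
Cov = -5.25 / 4 = -1.3125

-1.3125


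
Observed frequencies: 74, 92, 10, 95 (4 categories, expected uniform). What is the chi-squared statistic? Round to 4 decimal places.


chi2 = sum((O-E)^2/E), E = total/4
total = 271, E = 271/4 = 67.75
(74 - 67.75)^2 / 67.75 = 39.0625 / 67.75 = 625/1084 ≈ 0.576568
(92 - 67.75)^2 / 67.75 = 588.0625 / 67.75 = 9409/1084 ≈ 8.679889
(10 - 67.75)^2 / 67.75 = 3335.0625 / 67.75 = 53361/1084 ≈ 49.226015
(95 - 67.75)^2 / 67.75 = 742.5625 / 67.75 = 11881/1084 ≈ 10.960332
chi2 = 18819/271 ≈ 69.442804

69.4428


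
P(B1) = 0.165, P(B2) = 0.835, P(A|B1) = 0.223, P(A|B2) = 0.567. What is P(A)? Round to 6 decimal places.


P(A) = P(A|B1)*P(B1) + P(A|B2)*P(B2)
P(A|B1)*P(B1) = 0.223 * 0.165 = 0.036795
P(A|B2)*P(B2) = 0.567 * 0.835 = 0.473445
P(A) = 0.036795 + 0.473445 = 0.51024

0.510240


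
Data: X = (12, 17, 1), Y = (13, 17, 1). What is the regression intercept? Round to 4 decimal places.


a = ybar - b*xbar, where b = sum((xi-xbar)(yi-ybar)) / sum((xi-xbar)^2)
n = 3, xbar = 30/3 = 10, ybar = 31/3 ≈ 10.333333
Sxy = sum((xi-xbar)(yi-ybar)) = 136
Sxx = sum((xi-xbar)^2) = 134
b = Sxy / Sxx = 68/67 ≈ 1.014925
a = 10.333333 - 1.014925 * 10 = 37/201 ≈ 0.184080

0.1841


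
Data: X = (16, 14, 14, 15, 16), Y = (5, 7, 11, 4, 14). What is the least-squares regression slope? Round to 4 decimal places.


b = sum((xi-xbar)(yi-ybar)) / sum((xi-xbar)^2)
n = 5, xbar = 75/5 = 15, ybar = 41/5 = 8.2
Sxy = sum((xi-xbar)(yi-ybar)) = 1
Sxx = sum((xi-xbar)^2) = 4
b = Sxy / Sxx = 0.25

0.2500


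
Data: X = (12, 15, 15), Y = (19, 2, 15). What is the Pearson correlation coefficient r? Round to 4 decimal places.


r = sum((xi-xbar)(yi-ybar)) / sqrt(sum((xi-xbar)^2) * sum((yi-ybar)^2))
n = 3, xbar = 42/3 = 14, ybar = 36/3 = 12
Sxy = sum((xi-xbar)(yi-ybar)) = -21
Sxx = sum((xi-xbar)^2) = 6
Syy = sum((yi-ybar)^2) = 158
sqrt(Sxx*Syy) ≈ 30.789609
r = Sxy / sqrt(Sxx*Syy) = -21 / 30.789609 ≈ -0.682048

-0.6820


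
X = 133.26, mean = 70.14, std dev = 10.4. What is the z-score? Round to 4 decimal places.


z = (X - mu) / sigma
X - mu = 133.26 - 70.14 = 63.12
z = 63.12 / 10.4 = 789/130 ≈ 6.069231

6.0692


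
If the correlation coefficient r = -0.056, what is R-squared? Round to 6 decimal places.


R^2 = r^2 = (-0.056)^2 = 0.003136

0.003136


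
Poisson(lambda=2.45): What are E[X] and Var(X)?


E[X] = Var(X) = lambda = 2.45

2.45, 2.45


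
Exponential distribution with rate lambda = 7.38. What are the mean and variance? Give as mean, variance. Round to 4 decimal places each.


mean = 1/lam, var = 1/lam^2
mean = 1 / 7.38 = 50/369 ≈ 0.135501
lam^2 = 7.38^2 = 54.4644
var = 1 / 54.4644 ≈ 0.018361

0.1355, 0.0184


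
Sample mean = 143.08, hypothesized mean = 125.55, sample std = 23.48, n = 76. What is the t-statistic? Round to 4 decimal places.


t = (xbar - mu0) / (s/sqrt(n))
xbar - mu0 = 143.08 - 125.55 = 17.53
sqrt(76) ≈ 8.71779789
s/sqrt(n) = 23.48 / 8.71779789 ≈ 2.69334072
t = 17.53 / 2.69334072 ≈ 6.508646

6.5086


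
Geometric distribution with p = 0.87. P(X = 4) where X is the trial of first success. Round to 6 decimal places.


P = (1-p)^(k-1) * p
(1-p)^(k-1) = 0.13^3 = 0.002197
P = 0.002197 * 0.87 = 0.00191139

0.001911


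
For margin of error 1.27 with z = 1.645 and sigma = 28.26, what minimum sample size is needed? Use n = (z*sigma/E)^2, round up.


z*sigma/E = 1.645 * 28.26 / 1.27 ≈ 36.604488
(z*sigma/E)^2 ≈ 1339.888556
round up: n = 1340

1340
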